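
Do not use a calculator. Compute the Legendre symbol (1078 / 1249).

Pull out 2: since 1249 ≡ 1 (mod 8), (2/1249) = +1.
Reciprocity: 539 ≡ 3 and 1249 ≡ 1 (mod 4), so (539/1249) = +(1249/539).
Reduce top mod 539: now compute (171/539).
Reciprocity: 171 ≡ 3 and 539 ≡ 3 (mod 4), so (171/539) = −(539/171).
Reduce top mod 171: now compute (26/171).
Pull out 2: since 171 ≡ 3 (mod 8), (2/171) = -1.
Reciprocity: 13 ≡ 1 and 171 ≡ 3 (mod 4), so (13/171) = +(171/13).
Reduce top mod 13: now compute (2/13).
Pull out 2: since 13 ≡ 5 (mod 8), (2/13) = -1.
Reached (1/13) = 1. Collecting the sign flips along the way, the symbol is -1.

-1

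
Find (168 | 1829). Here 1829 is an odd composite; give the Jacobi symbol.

Pull out 2^3: since 1829 ≡ 5 (mod 8), (2/1829) = -1, so (2/1829)^3 = -1.
Reciprocity: 21 ≡ 1 and 1829 ≡ 1 (mod 4), so (21/1829) = +(1829/21).
Reduce top mod 21: now compute (2/21).
Pull out 2: since 21 ≡ 5 (mod 8), (2/21) = -1.
Reached (1/21) = 1. Collecting the sign flips along the way, the symbol is +1.

1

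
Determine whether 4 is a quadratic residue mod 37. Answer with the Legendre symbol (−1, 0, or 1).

Pull out 2^2: since 37 ≡ 5 (mod 8), (2/37) = -1, so (2/37)^2 = +1.
Reached (1/37) = 1. Collecting the sign flips along the way, the symbol is +1.

1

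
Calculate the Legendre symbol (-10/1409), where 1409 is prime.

First reduce: -10 ≡ 1399 (mod 1409).
Reciprocity: 1399 ≡ 3 and 1409 ≡ 1 (mod 4), so (1399/1409) = +(1409/1399).
Reduce top mod 1399: now compute (10/1399).
Pull out 2: since 1399 ≡ 7 (mod 8), (2/1399) = +1.
Reciprocity: 5 ≡ 1 and 1399 ≡ 3 (mod 4), so (5/1399) = +(1399/5).
Reduce top mod 5: now compute (4/5).
Pull out 2^2: since 5 ≡ 5 (mod 8), (2/5) = -1, so (2/5)^2 = +1.
Reached (1/5) = 1. Collecting the sign flips along the way, the symbol is +1.

1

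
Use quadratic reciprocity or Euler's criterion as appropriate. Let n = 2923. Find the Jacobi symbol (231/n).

Reciprocity: 231 ≡ 3 and 2923 ≡ 3 (mod 4), so (231/2923) = −(2923/231).
Reduce top mod 231: now compute (151/231).
Reciprocity: 151 ≡ 3 and 231 ≡ 3 (mod 4), so (151/231) = −(231/151).
Reduce top mod 151: now compute (80/151).
Pull out 2^4: since 151 ≡ 7 (mod 8), (2/151) = +1, so (2/151)^4 = +1.
Reciprocity: 5 ≡ 1 and 151 ≡ 3 (mod 4), so (5/151) = +(151/5).
Reduce top mod 5: now compute (1/5).
Reached (1/5) = 1. Collecting the sign flips along the way, the symbol is +1.

1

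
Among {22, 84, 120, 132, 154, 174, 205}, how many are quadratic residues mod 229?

3

(22/229) = -1 → non-residue.
(84/229) = -1 → non-residue.
(120/229) = -1 → non-residue.
(132/229) = +1 → QR.
(154/229) = +1 → QR.
(174/229) = +1 → QR.
(205/229) = -1 → non-residue.
Total quadratic residues among the 7: 3.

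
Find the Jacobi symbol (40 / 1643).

1

Pull out 2^3: since 1643 ≡ 3 (mod 8), (2/1643) = -1, so (2/1643)^3 = -1.
Reciprocity: 5 ≡ 1 and 1643 ≡ 3 (mod 4), so (5/1643) = +(1643/5).
Reduce top mod 5: now compute (3/5).
Reciprocity: 3 ≡ 3 and 5 ≡ 1 (mod 4), so (3/5) = +(5/3).
Reduce top mod 3: now compute (2/3).
Pull out 2: since 3 ≡ 3 (mod 8), (2/3) = -1.
Reached (1/3) = 1. Collecting the sign flips along the way, the symbol is +1.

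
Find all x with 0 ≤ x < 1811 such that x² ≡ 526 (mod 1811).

182, 1629

Since 1811 ≡ 3 (mod 4), a square root of 526 is 526^((1811+1)/4) = 526^453 mod 1811.
Repeated squaring: 526^2≡1404, 526^4≡848, 526^8≡137, 526^16≡659, 526^32≡1452, 526^64≡300, 526^128≡1261, 526^256≡63 (mod 1811).
526^453 = 526^(256+128+64+4+1) ≡ 1629 (mod 1811).
Check: 1629² = 2653641 ≡ 526 (mod 1811). The two roots are 182 and 1629.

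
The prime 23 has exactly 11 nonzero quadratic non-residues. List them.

Square k = 1,…,11 (k and 23−k give the same square):
1²=1, 2²=4, 3²=9, 4²=16, 5²≡2, 6²≡13, 7²≡3, 8²≡18, 9²≡12, 10²≡8, 11²≡6 (mod 23).
The residues are {1, 2, 3, 4, 6, 8, 9, 12, 13, 16, 18}; the non-residues are the remaining 11 nonzero classes.

5 7 10 11 14 15 17 19 20 21 22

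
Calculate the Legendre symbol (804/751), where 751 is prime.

Euler's criterion: (804/751) ≡ 53^375 (mod 751).
53^2 ≡ 556 (mod 751)
53^4 ≡ 475 (mod 751)
53^8 ≡ 325 (mod 751)
53^16 ≡ 485 (mod 751)
53^32 ≡ 162 (mod 751)
53^64 ≡ 710 (mod 751)
53^128 ≡ 179 (mod 751)
53^256 ≡ 499 (mod 751)
53^375 = 53^(256+64+32+16+4+2+1) ≡ 1 (mod 751).
Result is 1, so (804/751) = 1.

1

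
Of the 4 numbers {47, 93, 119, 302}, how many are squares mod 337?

(47/337) = +1 → QR.
(93/337) = -1 → non-residue.
(119/337) = -1 → non-residue.
(302/337) = -1 → non-residue.
Total quadratic residues among the 4: 1.

1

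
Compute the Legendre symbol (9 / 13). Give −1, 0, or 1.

Reciprocity: 9 ≡ 1 and 13 ≡ 1 (mod 4), so (9/13) = +(13/9).
Reduce top mod 9: now compute (4/9).
Pull out 2^2: since 9 ≡ 1 (mod 8), (2/9) = +1, so (2/9)^2 = +1.
Reached (1/9) = 1. Collecting the sign flips along the way, the symbol is +1.

1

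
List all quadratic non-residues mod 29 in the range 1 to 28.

2 3 8 10 11 12 14 15 17 18 19 21 26 27

Square k = 1,…,14 (k and 29−k give the same square):
1²=1, 2²=4, 3²=9, 4²=16, 5²=25, 6²≡7, 7²≡20, 8²≡6, 9²≡23, 10²≡13, 11²≡5, 12²≡28, 13²≡24, 14²≡22 (mod 29).
The residues are {1, 4, 5, 6, 7, 9, 13, 16, 20, 22, 23, 24, 25, 28}; the non-residues are the remaining 14 nonzero classes.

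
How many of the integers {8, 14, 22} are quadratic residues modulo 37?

0

(8/37) = -1 → non-residue.
(14/37) = -1 → non-residue.
(22/37) = -1 → non-residue.
Total quadratic residues among the 3: 0.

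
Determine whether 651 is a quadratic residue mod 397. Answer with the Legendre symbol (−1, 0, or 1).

Euler's criterion: (651/397) ≡ 254^198 (mod 397).
254^2 ≡ 202 (mod 397)
254^4 ≡ 310 (mod 397)
254^8 ≡ 26 (mod 397)
254^16 ≡ 279 (mod 397)
254^32 ≡ 29 (mod 397)
254^64 ≡ 47 (mod 397)
254^128 ≡ 224 (mod 397)
254^198 = 254^(128+64+4+2) ≡ 396 (mod 397).
Result is 396 ≡ −1, so (651/397) = −1.

-1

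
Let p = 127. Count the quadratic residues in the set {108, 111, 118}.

0

(108/127) = -1 → non-residue.
(111/127) = -1 → non-residue.
(118/127) = -1 → non-residue.
Total quadratic residues among the 3: 0.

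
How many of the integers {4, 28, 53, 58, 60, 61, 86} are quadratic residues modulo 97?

(4/97) = +1 → QR.
(28/97) = -1 → non-residue.
(53/97) = +1 → QR.
(58/97) = -1 → non-residue.
(60/97) = -1 → non-residue.
(61/97) = +1 → QR.
(86/97) = +1 → QR.
Total quadratic residues among the 7: 4.

4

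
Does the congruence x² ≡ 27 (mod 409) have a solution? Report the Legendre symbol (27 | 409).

Euler's criterion: (27/409) ≡ 27^204 (mod 409).
27^2 ≡ 320 (mod 409)
27^4 ≡ 150 (mod 409)
27^8 ≡ 5 (mod 409)
27^16 ≡ 25 (mod 409)
27^32 ≡ 216 (mod 409)
27^64 ≡ 30 (mod 409)
27^128 ≡ 82 (mod 409)
27^204 = 27^(128+64+8+4) ≡ 1 (mod 409).
Result is 1, so (27/409) = 1.

1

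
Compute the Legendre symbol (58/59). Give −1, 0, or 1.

-1

Pull out 2: since 59 ≡ 3 (mod 8), (2/59) = -1.
Reciprocity: 29 ≡ 1 and 59 ≡ 3 (mod 4), so (29/59) = +(59/29).
Reduce top mod 29: now compute (1/29).
Reached (1/29) = 1. Collecting the sign flips along the way, the symbol is -1.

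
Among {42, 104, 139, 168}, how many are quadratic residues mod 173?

(42/173) = -1 → non-residue.
(104/173) = -1 → non-residue.
(139/173) = +1 → QR.
(168/173) = -1 → non-residue.
Total quadratic residues among the 4: 1.

1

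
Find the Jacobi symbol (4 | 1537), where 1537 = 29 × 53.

Pull out 2^2: since 1537 ≡ 1 (mod 8), (2/1537) = +1, so (2/1537)^2 = +1.
Reached (1/1537) = 1. Collecting the sign flips along the way, the symbol is +1.

1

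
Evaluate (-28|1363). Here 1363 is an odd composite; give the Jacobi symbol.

First reduce: -28 ≡ 1335 (mod 1363).
Reciprocity: 1335 ≡ 3 and 1363 ≡ 3 (mod 4), so (1335/1363) = −(1363/1335).
Reduce top mod 1335: now compute (28/1335).
Pull out 2^2: since 1335 ≡ 7 (mod 8), (2/1335) = +1, so (2/1335)^2 = +1.
Reciprocity: 7 ≡ 3 and 1335 ≡ 3 (mod 4), so (7/1335) = −(1335/7).
Reduce top mod 7: now compute (5/7).
Reciprocity: 5 ≡ 1 and 7 ≡ 3 (mod 4), so (5/7) = +(7/5).
Reduce top mod 5: now compute (2/5).
Pull out 2: since 5 ≡ 5 (mod 8), (2/5) = -1.
Reached (1/5) = 1. Collecting the sign flips along the way, the symbol is -1.

-1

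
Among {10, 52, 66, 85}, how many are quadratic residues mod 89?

(10/89) = +1 → QR.
(52/89) = -1 → non-residue.
(66/89) = -1 → non-residue.
(85/89) = +1 → QR.
Total quadratic residues among the 4: 2.

2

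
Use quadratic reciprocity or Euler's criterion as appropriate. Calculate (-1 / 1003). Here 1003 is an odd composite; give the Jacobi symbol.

First reduce: -1 ≡ 1002 (mod 1003).
Pull out 2: since 1003 ≡ 3 (mod 8), (2/1003) = -1.
Reciprocity: 501 ≡ 1 and 1003 ≡ 3 (mod 4), so (501/1003) = +(1003/501).
Reduce top mod 501: now compute (1/501).
Reached (1/501) = 1. Collecting the sign flips along the way, the symbol is -1.

-1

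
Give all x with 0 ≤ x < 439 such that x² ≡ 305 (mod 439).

50, 389

Since 439 ≡ 3 (mod 4), a square root of 305 is 305^((439+1)/4) = 305^110 mod 439.
Repeated squaring: 305^2≡396, 305^4≡93, 305^8≡308, 305^16≡40, 305^32≡283, 305^64≡191 (mod 439).
305^110 = 305^(64+32+8+4+2) ≡ 50 (mod 439).
Check: 50² = 2500 ≡ 305 (mod 439). The two roots are 50 and 389.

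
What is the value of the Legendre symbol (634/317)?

0

First reduce: 634 ≡ 0 (mod 317).
Top reduces to 0: gcd > 1, so the symbol is 0.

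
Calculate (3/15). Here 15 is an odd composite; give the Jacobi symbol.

0

Reciprocity: 3 ≡ 3 and 15 ≡ 3 (mod 4), so (3/15) = −(15/3).
Reduce top mod 3: now compute (0/3).
Top reduces to 0: gcd > 1, so the symbol is 0.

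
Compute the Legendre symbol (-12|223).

1

Euler's criterion: (-12/223) ≡ 211^111 (mod 223).
211^2 ≡ 144 (mod 223)
211^4 ≡ 220 (mod 223)
211^8 ≡ 9 (mod 223)
211^16 ≡ 81 (mod 223)
211^32 ≡ 94 (mod 223)
211^64 ≡ 139 (mod 223)
211^111 = 211^(64+32+8+4+2+1) ≡ 1 (mod 223).
Result is 1, so (-12/223) = 1.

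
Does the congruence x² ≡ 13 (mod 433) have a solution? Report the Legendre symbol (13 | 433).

1

Reciprocity: 13 ≡ 1 and 433 ≡ 1 (mod 4), so (13/433) = +(433/13).
Reduce top mod 13: now compute (4/13).
Pull out 2^2: since 13 ≡ 5 (mod 8), (2/13) = -1, so (2/13)^2 = +1.
Reached (1/13) = 1. Collecting the sign flips along the way, the symbol is +1.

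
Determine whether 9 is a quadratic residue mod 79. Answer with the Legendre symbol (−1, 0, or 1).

1

Euler's criterion: (9/79) ≡ 9^39 (mod 79).
9^2 ≡ 2 (mod 79)
9^4 ≡ 4 (mod 79)
9^8 ≡ 16 (mod 79)
9^16 ≡ 19 (mod 79)
9^32 ≡ 45 (mod 79)
9^39 = 9^(32+4+2+1) ≡ 1 (mod 79).
Result is 1, so (9/79) = 1.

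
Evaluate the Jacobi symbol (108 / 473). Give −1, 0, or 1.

Pull out 2^2: since 473 ≡ 1 (mod 8), (2/473) = +1, so (2/473)^2 = +1.
Reciprocity: 27 ≡ 3 and 473 ≡ 1 (mod 4), so (27/473) = +(473/27).
Reduce top mod 27: now compute (14/27).
Pull out 2: since 27 ≡ 3 (mod 8), (2/27) = -1.
Reciprocity: 7 ≡ 3 and 27 ≡ 3 (mod 4), so (7/27) = −(27/7).
Reduce top mod 7: now compute (6/7).
Pull out 2: since 7 ≡ 7 (mod 8), (2/7) = +1.
Reciprocity: 3 ≡ 3 and 7 ≡ 3 (mod 4), so (3/7) = −(7/3).
Reduce top mod 3: now compute (1/3).
Reached (1/3) = 1. Collecting the sign flips along the way, the symbol is -1.

-1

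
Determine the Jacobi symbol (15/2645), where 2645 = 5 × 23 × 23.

Reciprocity: 15 ≡ 3 and 2645 ≡ 1 (mod 4), so (15/2645) = +(2645/15).
Reduce top mod 15: now compute (5/15).
Reciprocity: 5 ≡ 1 and 15 ≡ 3 (mod 4), so (5/15) = +(15/5).
Reduce top mod 5: now compute (0/5).
Top reduces to 0: gcd > 1, so the symbol is 0.

0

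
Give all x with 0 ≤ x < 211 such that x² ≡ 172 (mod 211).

Since 211 ≡ 3 (mod 4), a square root of 172 is 172^((211+1)/4) = 172^53 mod 211.
Repeated squaring: 172^2≡44, 172^4≡37, 172^8≡103, 172^16≡59, 172^32≡105 (mod 211).
172^53 = 172^(32+16+4+1) ≡ 52 (mod 211).
Check: 52² = 2704 ≡ 172 (mod 211). The two roots are 52 and 159.

52, 159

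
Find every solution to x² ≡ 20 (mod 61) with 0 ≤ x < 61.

61 ≡ 1 (mod 4), so we find a root by search.
Trying successive values, 9² = 81 ≡ 20 (mod 61). The other root is 61 − 9 = 52.

9, 52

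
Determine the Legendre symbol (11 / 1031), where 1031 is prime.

1

Euler's criterion: (11/1031) ≡ 11^515 (mod 1031).
11^2 ≡ 121 (mod 1031)
11^4 ≡ 207 (mod 1031)
11^8 ≡ 578 (mod 1031)
11^16 ≡ 40 (mod 1031)
11^32 ≡ 569 (mod 1031)
11^64 ≡ 27 (mod 1031)
11^128 ≡ 729 (mod 1031)
11^256 ≡ 476 (mod 1031)
11^512 ≡ 787 (mod 1031)
11^515 = 11^(512+2+1) ≡ 1 (mod 1031).
Result is 1, so (11/1031) = 1.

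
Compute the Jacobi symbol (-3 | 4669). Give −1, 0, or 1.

First reduce: -3 ≡ 4666 (mod 4669).
Pull out 2: since 4669 ≡ 5 (mod 8), (2/4669) = -1.
Reciprocity: 2333 ≡ 1 and 4669 ≡ 1 (mod 4), so (2333/4669) = +(4669/2333).
Reduce top mod 2333: now compute (3/2333).
Reciprocity: 3 ≡ 3 and 2333 ≡ 1 (mod 4), so (3/2333) = +(2333/3).
Reduce top mod 3: now compute (2/3).
Pull out 2: since 3 ≡ 3 (mod 8), (2/3) = -1.
Reached (1/3) = 1. Collecting the sign flips along the way, the symbol is +1.

1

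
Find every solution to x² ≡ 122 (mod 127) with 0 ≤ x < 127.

Since 127 ≡ 3 (mod 4), a square root of 122 is 122^((127+1)/4) = 122^32 mod 127.
Repeated squaring: 122^2≡25, 122^4≡117, 122^8≡100, 122^16≡94, 122^32≡73 (mod 127).
122^32 = 122^(32) ≡ 73 (mod 127).
Check: 73² = 5329 ≡ 122 (mod 127). The two roots are 54 and 73.

54, 73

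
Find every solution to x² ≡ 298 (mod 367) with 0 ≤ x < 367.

Since 367 ≡ 3 (mod 4), a square root of 298 is 298^((367+1)/4) = 298^92 mod 367.
Repeated squaring: 298^2≡357, 298^4≡100, 298^8≡91, 298^16≡207, 298^32≡277, 298^64≡26 (mod 367).
298^92 = 298^(64+16+8+4) ≡ 50 (mod 367).
Check: 50² = 2500 ≡ 298 (mod 367). The two roots are 50 and 317.

50, 317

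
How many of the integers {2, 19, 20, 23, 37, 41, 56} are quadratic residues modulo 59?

(2/59) = -1 → non-residue.
(19/59) = +1 → QR.
(20/59) = +1 → QR.
(23/59) = -1 → non-residue.
(37/59) = -1 → non-residue.
(41/59) = +1 → QR.
(56/59) = -1 → non-residue.
Total quadratic residues among the 7: 3.

3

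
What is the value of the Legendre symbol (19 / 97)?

-1

Euler's criterion: (19/97) ≡ 19^48 (mod 97).
19^2 ≡ 70 (mod 97)
19^4 ≡ 50 (mod 97)
19^8 ≡ 75 (mod 97)
19^16 ≡ 96 (mod 97)
19^32 ≡ 1 (mod 97)
19^48 = 19^(32+16) ≡ 96 (mod 97).
Result is 96 ≡ −1, so (19/97) = −1.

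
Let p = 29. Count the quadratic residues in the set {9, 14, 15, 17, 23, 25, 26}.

(9/29) = +1 → QR.
(14/29) = -1 → non-residue.
(15/29) = -1 → non-residue.
(17/29) = -1 → non-residue.
(23/29) = +1 → QR.
(25/29) = +1 → QR.
(26/29) = -1 → non-residue.
Total quadratic residues among the 7: 3.

3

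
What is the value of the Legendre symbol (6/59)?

-1

Pull out 2: since 59 ≡ 3 (mod 8), (2/59) = -1.
Reciprocity: 3 ≡ 3 and 59 ≡ 3 (mod 4), so (3/59) = −(59/3).
Reduce top mod 3: now compute (2/3).
Pull out 2: since 3 ≡ 3 (mod 8), (2/3) = -1.
Reached (1/3) = 1. Collecting the sign flips along the way, the symbol is -1.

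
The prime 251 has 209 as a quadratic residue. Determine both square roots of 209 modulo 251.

Since 251 ≡ 3 (mod 4), a square root of 209 is 209^((251+1)/4) = 209^63 mod 251.
Repeated squaring: 209^2≡7, 209^4≡49, 209^8≡142, 209^16≡84, 209^32≡28 (mod 251).
209^63 = 209^(32+16+8+4+2+1) ≡ 65 (mod 251).
Check: 65² = 4225 ≡ 209 (mod 251). The two roots are 65 and 186.

65, 186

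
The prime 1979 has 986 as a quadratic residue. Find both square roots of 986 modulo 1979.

614, 1365

Since 1979 ≡ 3 (mod 4), a square root of 986 is 986^((1979+1)/4) = 986^495 mod 1979.
Repeated squaring: 986^2≡507, 986^4≡1758, 986^8≡1345, 986^16≡219, 986^32≡465, 986^64≡514, 986^128≡989, 986^256≡495 (mod 1979).
986^495 = 986^(256+128+64+32+8+4+2+1) ≡ 1365 (mod 1979).
Check: 1365² = 1863225 ≡ 986 (mod 1979). The two roots are 614 and 1365.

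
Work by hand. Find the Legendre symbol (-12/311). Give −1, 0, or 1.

-1

Euler's criterion: (-12/311) ≡ 299^155 (mod 311).
299^2 ≡ 144 (mod 311)
299^4 ≡ 210 (mod 311)
299^8 ≡ 249 (mod 311)
299^16 ≡ 112 (mod 311)
299^32 ≡ 104 (mod 311)
299^64 ≡ 242 (mod 311)
299^128 ≡ 96 (mod 311)
299^155 = 299^(128+16+8+2+1) ≡ 310 (mod 311).
Result is 310 ≡ −1, so (-12/311) = −1.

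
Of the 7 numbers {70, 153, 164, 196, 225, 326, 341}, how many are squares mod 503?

(70/503) = -1 → non-residue.
(153/503) = -1 → non-residue.
(164/503) = -1 → non-residue.
(196/503) = +1 → QR.
(225/503) = +1 → QR.
(326/503) = -1 → non-residue.
(341/503) = -1 → non-residue.
Total quadratic residues among the 7: 2.

2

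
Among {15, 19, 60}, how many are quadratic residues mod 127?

(15/127) = +1 → QR.
(19/127) = +1 → QR.
(60/127) = +1 → QR.
Total quadratic residues among the 3: 3.

3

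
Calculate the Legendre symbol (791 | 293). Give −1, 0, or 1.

Euler's criterion: (791/293) ≡ 205^146 (mod 293).
205^2 ≡ 126 (mod 293)
205^4 ≡ 54 (mod 293)
205^8 ≡ 279 (mod 293)
205^16 ≡ 196 (mod 293)
205^32 ≡ 33 (mod 293)
205^64 ≡ 210 (mod 293)
205^128 ≡ 150 (mod 293)
205^146 = 205^(128+16+2) ≡ 1 (mod 293).
Result is 1, so (791/293) = 1.

1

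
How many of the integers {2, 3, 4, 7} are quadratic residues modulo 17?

2

(2/17) = +1 → QR.
(3/17) = -1 → non-residue.
(4/17) = +1 → QR.
(7/17) = -1 → non-residue.
Total quadratic residues among the 4: 2.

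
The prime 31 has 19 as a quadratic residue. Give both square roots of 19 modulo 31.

9, 22

Since 31 ≡ 3 (mod 4), a square root of 19 is 19^((31+1)/4) = 19^8 mod 31.
Repeated squaring: 19^2≡20, 19^4≡28, 19^8≡9 (mod 31).
19^8 = 19^(8) ≡ 9 (mod 31).
Check: 9² = 81 ≡ 19 (mod 31). The two roots are 9 and 22.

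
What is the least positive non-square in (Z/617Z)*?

(2/617) = +1, so 2 is a residue.
(3/617) = −1, so 3 is the smallest positive non-residue mod 617.

3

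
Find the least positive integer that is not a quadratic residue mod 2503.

(2/2503) = +1, so 2 is a residue.
(3/2503) = −1, so 3 is the smallest positive non-residue mod 2503.

3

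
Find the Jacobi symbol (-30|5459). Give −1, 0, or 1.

First reduce: -30 ≡ 5429 (mod 5459).
Reciprocity: 5429 ≡ 1 and 5459 ≡ 3 (mod 4), so (5429/5459) = +(5459/5429).
Reduce top mod 5429: now compute (30/5429).
Pull out 2: since 5429 ≡ 5 (mod 8), (2/5429) = -1.
Reciprocity: 15 ≡ 3 and 5429 ≡ 1 (mod 4), so (15/5429) = +(5429/15).
Reduce top mod 15: now compute (14/15).
Pull out 2: since 15 ≡ 7 (mod 8), (2/15) = +1.
Reciprocity: 7 ≡ 3 and 15 ≡ 3 (mod 4), so (7/15) = −(15/7).
Reduce top mod 7: now compute (1/7).
Reached (1/7) = 1. Collecting the sign flips along the way, the symbol is +1.

1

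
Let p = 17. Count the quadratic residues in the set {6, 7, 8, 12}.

1

(6/17) = -1 → non-residue.
(7/17) = -1 → non-residue.
(8/17) = +1 → QR.
(12/17) = -1 → non-residue.
Total quadratic residues among the 4: 1.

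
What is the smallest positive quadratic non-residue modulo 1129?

(2/1129) = +1, so 2 is a residue.
(3/1129) = +1, so 3 is a residue.
(4/1129) = +1, so 4 is a residue.
(5/1129) = +1, so 5 is a residue.
(6/1129) = +1, so 6 is a residue.
(7/1129) = +1, so 7 is a residue.
(8/1129) = +1, so 8 is a residue.
(9/1129) = +1, so 9 is a residue.
(10/1129) = +1, so 10 is a residue.
(11/1129) = −1, so 11 is the smallest positive non-residue mod 1129.

11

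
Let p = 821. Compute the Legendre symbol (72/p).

Euler's criterion: (72/821) ≡ 72^410 (mod 821).
72^2 ≡ 258 (mod 821)
72^4 ≡ 63 (mod 821)
72^8 ≡ 685 (mod 821)
72^16 ≡ 434 (mod 821)
72^32 ≡ 347 (mod 821)
72^64 ≡ 543 (mod 821)
72^128 ≡ 110 (mod 821)
72^256 ≡ 606 (mod 821)
72^410 = 72^(256+128+16+8+2) ≡ 820 (mod 821).
Result is 820 ≡ −1, so (72/821) = −1.

-1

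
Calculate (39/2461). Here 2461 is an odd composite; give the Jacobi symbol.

Reciprocity: 39 ≡ 3 and 2461 ≡ 1 (mod 4), so (39/2461) = +(2461/39).
Reduce top mod 39: now compute (4/39).
Pull out 2^2: since 39 ≡ 7 (mod 8), (2/39) = +1, so (2/39)^2 = +1.
Reached (1/39) = 1. Collecting the sign flips along the way, the symbol is +1.

1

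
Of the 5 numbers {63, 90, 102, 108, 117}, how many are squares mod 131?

(63/131) = +1 → QR.
(90/131) = -1 → non-residue.
(102/131) = +1 → QR.
(108/131) = +1 → QR.
(117/131) = +1 → QR.
Total quadratic residues among the 5: 4.

4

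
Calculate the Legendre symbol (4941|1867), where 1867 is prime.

First reduce: 4941 ≡ 1207 (mod 1867).
Reciprocity: 1207 ≡ 3 and 1867 ≡ 3 (mod 4), so (1207/1867) = −(1867/1207).
Reduce top mod 1207: now compute (660/1207).
Pull out 2^2: since 1207 ≡ 7 (mod 8), (2/1207) = +1, so (2/1207)^2 = +1.
Reciprocity: 165 ≡ 1 and 1207 ≡ 3 (mod 4), so (165/1207) = +(1207/165).
Reduce top mod 165: now compute (52/165).
Pull out 2^2: since 165 ≡ 5 (mod 8), (2/165) = -1, so (2/165)^2 = +1.
Reciprocity: 13 ≡ 1 and 165 ≡ 1 (mod 4), so (13/165) = +(165/13).
Reduce top mod 13: now compute (9/13).
Reciprocity: 9 ≡ 1 and 13 ≡ 1 (mod 4), so (9/13) = +(13/9).
Reduce top mod 9: now compute (4/9).
Pull out 2^2: since 9 ≡ 1 (mod 8), (2/9) = +1, so (2/9)^2 = +1.
Reached (1/9) = 1. Collecting the sign flips along the way, the symbol is -1.

-1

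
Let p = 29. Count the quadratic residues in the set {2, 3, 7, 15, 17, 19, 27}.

(2/29) = -1 → non-residue.
(3/29) = -1 → non-residue.
(7/29) = +1 → QR.
(15/29) = -1 → non-residue.
(17/29) = -1 → non-residue.
(19/29) = -1 → non-residue.
(27/29) = -1 → non-residue.
Total quadratic residues among the 7: 1.

1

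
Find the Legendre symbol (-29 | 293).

-1

First reduce: -29 ≡ 264 (mod 293).
Pull out 2^3: since 293 ≡ 5 (mod 8), (2/293) = -1, so (2/293)^3 = -1.
Reciprocity: 33 ≡ 1 and 293 ≡ 1 (mod 4), so (33/293) = +(293/33).
Reduce top mod 33: now compute (29/33).
Reciprocity: 29 ≡ 1 and 33 ≡ 1 (mod 4), so (29/33) = +(33/29).
Reduce top mod 29: now compute (4/29).
Pull out 2^2: since 29 ≡ 5 (mod 8), (2/29) = -1, so (2/29)^2 = +1.
Reached (1/29) = 1. Collecting the sign flips along the way, the symbol is -1.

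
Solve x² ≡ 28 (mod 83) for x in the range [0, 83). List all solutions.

32, 51

Since 83 ≡ 3 (mod 4), a square root of 28 is 28^((83+1)/4) = 28^21 mod 83.
Repeated squaring: 28^2≡37, 28^4≡41, 28^8≡21, 28^16≡26 (mod 83).
28^21 = 28^(16+4+1) ≡ 51 (mod 83).
Check: 51² = 2601 ≡ 28 (mod 83). The two roots are 32 and 51.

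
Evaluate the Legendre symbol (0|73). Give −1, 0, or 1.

Top reduces to 0: gcd > 1, so the symbol is 0.

0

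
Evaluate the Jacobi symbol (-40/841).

1

First reduce: -40 ≡ 801 (mod 841).
Reciprocity: 801 ≡ 1 and 841 ≡ 1 (mod 4), so (801/841) = +(841/801).
Reduce top mod 801: now compute (40/801).
Pull out 2^3: since 801 ≡ 1 (mod 8), (2/801) = +1, so (2/801)^3 = +1.
Reciprocity: 5 ≡ 1 and 801 ≡ 1 (mod 4), so (5/801) = +(801/5).
Reduce top mod 5: now compute (1/5).
Reached (1/5) = 1. Collecting the sign flips along the way, the symbol is +1.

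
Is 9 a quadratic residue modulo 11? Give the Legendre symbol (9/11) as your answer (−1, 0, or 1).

1

Reciprocity: 9 ≡ 1 and 11 ≡ 3 (mod 4), so (9/11) = +(11/9).
Reduce top mod 9: now compute (2/9).
Pull out 2: since 9 ≡ 1 (mod 8), (2/9) = +1.
Reached (1/9) = 1. Collecting the sign flips along the way, the symbol is +1.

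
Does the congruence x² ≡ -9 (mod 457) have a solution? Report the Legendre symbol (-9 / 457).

First reduce: -9 ≡ 448 (mod 457).
Pull out 2^6: since 457 ≡ 1 (mod 8), (2/457) = +1, so (2/457)^6 = +1.
Reciprocity: 7 ≡ 3 and 457 ≡ 1 (mod 4), so (7/457) = +(457/7).
Reduce top mod 7: now compute (2/7).
Pull out 2: since 7 ≡ 7 (mod 8), (2/7) = +1.
Reached (1/7) = 1. Collecting the sign flips along the way, the symbol is +1.

1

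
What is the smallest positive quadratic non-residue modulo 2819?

(2/2819) = −1, so 2 is the smallest positive non-residue mod 2819.

2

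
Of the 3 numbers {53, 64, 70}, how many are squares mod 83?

(53/83) = -1 → non-residue.
(64/83) = +1 → QR.
(70/83) = +1 → QR.
Total quadratic residues among the 3: 2.

2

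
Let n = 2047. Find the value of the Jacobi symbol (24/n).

-1

Pull out 2^3: since 2047 ≡ 7 (mod 8), (2/2047) = +1, so (2/2047)^3 = +1.
Reciprocity: 3 ≡ 3 and 2047 ≡ 3 (mod 4), so (3/2047) = −(2047/3).
Reduce top mod 3: now compute (1/3).
Reached (1/3) = 1. Collecting the sign flips along the way, the symbol is -1.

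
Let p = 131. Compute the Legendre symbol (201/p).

-1

Euler's criterion: (201/131) ≡ 70^65 (mod 131).
70^2 ≡ 53 (mod 131)
70^4 ≡ 58 (mod 131)
70^8 ≡ 89 (mod 131)
70^16 ≡ 61 (mod 131)
70^32 ≡ 53 (mod 131)
70^64 ≡ 58 (mod 131)
70^65 = 70^(64+1) ≡ 130 (mod 131).
Result is 130 ≡ −1, so (201/131) = −1.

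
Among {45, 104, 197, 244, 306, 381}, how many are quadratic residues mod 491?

4

(45/491) = +1 → QR.
(104/491) = -1 → non-residue.
(197/491) = +1 → QR.
(244/491) = +1 → QR.
(306/491) = -1 → non-residue.
(381/491) = +1 → QR.
Total quadratic residues among the 6: 4.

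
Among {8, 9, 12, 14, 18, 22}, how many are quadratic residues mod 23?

4

(8/23) = +1 → QR.
(9/23) = +1 → QR.
(12/23) = +1 → QR.
(14/23) = -1 → non-residue.
(18/23) = +1 → QR.
(22/23) = -1 → non-residue.
Total quadratic residues among the 6: 4.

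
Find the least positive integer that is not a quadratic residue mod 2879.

7

(2/2879) = +1, so 2 is a residue.
(3/2879) = +1, so 3 is a residue.
(4/2879) = +1, so 4 is a residue.
(5/2879) = +1, so 5 is a residue.
(6/2879) = +1, so 6 is a residue.
(7/2879) = −1, so 7 is the smallest positive non-residue mod 2879.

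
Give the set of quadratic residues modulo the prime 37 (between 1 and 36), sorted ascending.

Square k = 1,…,18 (k and 37−k give the same square):
1²=1, 2²=4, 3²=9, 4²=16, 5²=25, 6²=36, 7²≡12, 8²≡27, 9²≡7, 10²≡26, 11²≡10, 12²≡33, 13²≡21, 14²≡11, 15²≡3, 16²≡34, 17²≡30, 18²≡28 (mod 37).
So the quadratic residues mod 37 are {1, 3, 4, 7, 9, 10, 11, 12, 16, 21, 25, 26, 27, 28, 30, 33, 34, 36}.

1 3 4 7 9 10 11 12 16 21 25 26 27 28 30 33 34 36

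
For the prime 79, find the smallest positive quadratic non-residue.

3

(2/79) = +1, so 2 is a residue.
(3/79) = −1, so 3 is the smallest positive non-residue mod 79.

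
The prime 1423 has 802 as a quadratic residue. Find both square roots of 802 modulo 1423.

357, 1066

Since 1423 ≡ 3 (mod 4), a square root of 802 is 802^((1423+1)/4) = 802^356 mod 1423.
Repeated squaring: 802^2≡8, 802^4≡64, 802^8≡1250, 802^16≡46, 802^32≡693, 802^64≡698, 802^128≡538, 802^256≡575 (mod 1423).
802^356 = 802^(256+64+32+4) ≡ 1066 (mod 1423).
Check: 1066² = 1136356 ≡ 802 (mod 1423). The two roots are 357 and 1066.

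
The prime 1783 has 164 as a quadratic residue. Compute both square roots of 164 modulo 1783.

453, 1330

Since 1783 ≡ 3 (mod 4), a square root of 164 is 164^((1783+1)/4) = 164^446 mod 1783.
Repeated squaring: 164^2≡151, 164^4≡1405, 164^8≡244, 164^16≡697, 164^32≡833, 164^64≡302, 164^128≡271, 164^256≡338 (mod 1783).
164^446 = 164^(256+128+32+16+8+4+2) ≡ 1330 (mod 1783).
Check: 1330² = 1768900 ≡ 164 (mod 1783). The two roots are 453 and 1330.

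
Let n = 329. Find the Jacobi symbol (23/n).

Reciprocity: 23 ≡ 3 and 329 ≡ 1 (mod 4), so (23/329) = +(329/23).
Reduce top mod 23: now compute (7/23).
Reciprocity: 7 ≡ 3 and 23 ≡ 3 (mod 4), so (7/23) = −(23/7).
Reduce top mod 7: now compute (2/7).
Pull out 2: since 7 ≡ 7 (mod 8), (2/7) = +1.
Reached (1/7) = 1. Collecting the sign flips along the way, the symbol is -1.

-1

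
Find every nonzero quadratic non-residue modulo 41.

3, 6, 7, 11, 12, 13, 14, 15, 17, 19, 22, 24, 26, 27, 28, 29, 30, 34, 35, 38

Square k = 1,…,20 (k and 41−k give the same square):
1²=1, 2²=4, 3²=9, 4²=16, 5²=25, 6²=36, 7²≡8, 8²≡23, 9²≡40, 10²≡18, 11²≡39, 12²≡21, 13²≡5, 14²≡32, 15²≡20, 16²≡10, 17²≡2, 18²≡37, 19²≡33, 20²≡31 (mod 41).
The residues are {1, 2, 4, 5, 8, 9, 10, 16, 18, 20, 21, 23, 25, 31, 32, 33, 36, 37, 39, 40}; the non-residues are the remaining 20 nonzero classes.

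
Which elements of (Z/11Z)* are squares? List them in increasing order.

Square k = 1,…,5 (k and 11−k give the same square):
1²=1, 2²=4, 3²=9, 4²≡5, 5²≡3 (mod 11).
So the quadratic residues mod 11 are {1, 3, 4, 5, 9}.

1,3,4,5,9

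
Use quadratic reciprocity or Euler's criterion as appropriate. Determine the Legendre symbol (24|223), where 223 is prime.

-1

Euler's criterion: (24/223) ≡ 24^111 (mod 223).
24^2 ≡ 130 (mod 223)
24^4 ≡ 175 (mod 223)
24^8 ≡ 74 (mod 223)
24^16 ≡ 124 (mod 223)
24^32 ≡ 212 (mod 223)
24^64 ≡ 121 (mod 223)
24^111 = 24^(64+32+8+4+2+1) ≡ 222 (mod 223).
Result is 222 ≡ −1, so (24/223) = −1.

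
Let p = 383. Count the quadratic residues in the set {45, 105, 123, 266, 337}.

1

(45/383) = -1 → non-residue.
(105/383) = -1 → non-residue.
(123/383) = -1 → non-residue.
(266/383) = +1 → QR.
(337/383) = -1 → non-residue.
Total quadratic residues among the 5: 1.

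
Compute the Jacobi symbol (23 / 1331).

Reciprocity: 23 ≡ 3 and 1331 ≡ 3 (mod 4), so (23/1331) = −(1331/23).
Reduce top mod 23: now compute (20/23).
Pull out 2^2: since 23 ≡ 7 (mod 8), (2/23) = +1, so (2/23)^2 = +1.
Reciprocity: 5 ≡ 1 and 23 ≡ 3 (mod 4), so (5/23) = +(23/5).
Reduce top mod 5: now compute (3/5).
Reciprocity: 3 ≡ 3 and 5 ≡ 1 (mod 4), so (3/5) = +(5/3).
Reduce top mod 3: now compute (2/3).
Pull out 2: since 3 ≡ 3 (mod 8), (2/3) = -1.
Reached (1/3) = 1. Collecting the sign flips along the way, the symbol is +1.

1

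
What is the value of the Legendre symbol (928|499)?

First reduce: 928 ≡ 429 (mod 499).
Reciprocity: 429 ≡ 1 and 499 ≡ 3 (mod 4), so (429/499) = +(499/429).
Reduce top mod 429: now compute (70/429).
Pull out 2: since 429 ≡ 5 (mod 8), (2/429) = -1.
Reciprocity: 35 ≡ 3 and 429 ≡ 1 (mod 4), so (35/429) = +(429/35).
Reduce top mod 35: now compute (9/35).
Reciprocity: 9 ≡ 1 and 35 ≡ 3 (mod 4), so (9/35) = +(35/9).
Reduce top mod 9: now compute (8/9).
Pull out 2^3: since 9 ≡ 1 (mod 8), (2/9) = +1, so (2/9)^3 = +1.
Reached (1/9) = 1. Collecting the sign flips along the way, the symbol is -1.

-1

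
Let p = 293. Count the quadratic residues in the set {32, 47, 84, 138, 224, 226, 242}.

(32/293) = -1 → non-residue.
(47/293) = -1 → non-residue.
(84/293) = +1 → QR.
(138/293) = -1 → non-residue.
(224/293) = +1 → QR.
(226/293) = +1 → QR.
(242/293) = -1 → non-residue.
Total quadratic residues among the 7: 3.

3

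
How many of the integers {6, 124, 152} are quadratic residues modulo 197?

(6/197) = +1 → QR.
(124/197) = -1 → non-residue.
(152/197) = -1 → non-residue.
Total quadratic residues among the 3: 1.

1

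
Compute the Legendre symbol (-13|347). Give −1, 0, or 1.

First reduce: -13 ≡ 334 (mod 347).
Pull out 2: since 347 ≡ 3 (mod 8), (2/347) = -1.
Reciprocity: 167 ≡ 3 and 347 ≡ 3 (mod 4), so (167/347) = −(347/167).
Reduce top mod 167: now compute (13/167).
Reciprocity: 13 ≡ 1 and 167 ≡ 3 (mod 4), so (13/167) = +(167/13).
Reduce top mod 13: now compute (11/13).
Reciprocity: 11 ≡ 3 and 13 ≡ 1 (mod 4), so (11/13) = +(13/11).
Reduce top mod 11: now compute (2/11).
Pull out 2: since 11 ≡ 3 (mod 8), (2/11) = -1.
Reached (1/11) = 1. Collecting the sign flips along the way, the symbol is -1.

-1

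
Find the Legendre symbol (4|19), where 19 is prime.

1

Euler's criterion: (4/19) ≡ 4^9 (mod 19).
4^2 ≡ 16 (mod 19)
4^4 ≡ 9 (mod 19)
4^8 ≡ 5 (mod 19)
4^9 = 4^(8+1) ≡ 1 (mod 19).
Result is 1, so (4/19) = 1.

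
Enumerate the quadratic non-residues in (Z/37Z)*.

Square k = 1,…,18 (k and 37−k give the same square):
1²=1, 2²=4, 3²=9, 4²=16, 5²=25, 6²=36, 7²≡12, 8²≡27, 9²≡7, 10²≡26, 11²≡10, 12²≡33, 13²≡21, 14²≡11, 15²≡3, 16²≡34, 17²≡30, 18²≡28 (mod 37).
The residues are {1, 3, 4, 7, 9, 10, 11, 12, 16, 21, 25, 26, 27, 28, 30, 33, 34, 36}; the non-residues are the remaining 18 nonzero classes.

2 5 6 8 13 14 15 17 18 19 20 22 23 24 29 31 32 35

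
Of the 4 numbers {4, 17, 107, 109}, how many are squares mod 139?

2

(4/139) = +1 → QR.
(17/139) = -1 → non-residue.
(107/139) = +1 → QR.
(109/139) = -1 → non-residue.
Total quadratic residues among the 4: 2.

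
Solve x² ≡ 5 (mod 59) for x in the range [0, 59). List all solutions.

8, 51

Since 59 ≡ 3 (mod 4), a square root of 5 is 5^((59+1)/4) = 5^15 mod 59.
Repeated squaring: 5^2≡25, 5^4≡35, 5^8≡45 (mod 59).
5^15 = 5^(8+4+2+1) ≡ 51 (mod 59).
Check: 51² = 2601 ≡ 5 (mod 59). The two roots are 8 and 51.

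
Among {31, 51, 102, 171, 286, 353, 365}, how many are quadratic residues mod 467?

(31/467) = -1 → non-residue.
(51/467) = +1 → QR.
(102/467) = -1 → non-residue.
(171/467) = -1 → non-residue.
(286/467) = +1 → QR.
(353/467) = -1 → non-residue.
(365/467) = +1 → QR.
Total quadratic residues among the 7: 3.

3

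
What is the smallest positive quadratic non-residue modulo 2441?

3

(2/2441) = +1, so 2 is a residue.
(3/2441) = −1, so 3 is the smallest positive non-residue mod 2441.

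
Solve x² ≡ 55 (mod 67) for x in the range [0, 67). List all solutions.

Since 67 ≡ 3 (mod 4), a square root of 55 is 55^((67+1)/4) = 55^17 mod 67.
Repeated squaring: 55^2≡10, 55^4≡33, 55^8≡17, 55^16≡21 (mod 67).
55^17 = 55^(16+1) ≡ 16 (mod 67).
Check: 16² = 256 ≡ 55 (mod 67). The two roots are 16 and 51.

16, 51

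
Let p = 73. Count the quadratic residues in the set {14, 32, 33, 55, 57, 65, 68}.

(14/73) = -1 → non-residue.
(32/73) = +1 → QR.
(33/73) = -1 → non-residue.
(55/73) = +1 → QR.
(57/73) = +1 → QR.
(65/73) = +1 → QR.
(68/73) = -1 → non-residue.
Total quadratic residues among the 7: 4.

4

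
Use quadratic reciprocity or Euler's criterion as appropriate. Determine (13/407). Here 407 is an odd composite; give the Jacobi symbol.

1

Reciprocity: 13 ≡ 1 and 407 ≡ 3 (mod 4), so (13/407) = +(407/13).
Reduce top mod 13: now compute (4/13).
Pull out 2^2: since 13 ≡ 5 (mod 8), (2/13) = -1, so (2/13)^2 = +1.
Reached (1/13) = 1. Collecting the sign flips along the way, the symbol is +1.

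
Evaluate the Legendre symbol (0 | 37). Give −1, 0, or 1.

Top reduces to 0: gcd > 1, so the symbol is 0.

0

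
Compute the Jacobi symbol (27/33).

0

Reciprocity: 27 ≡ 3 and 33 ≡ 1 (mod 4), so (27/33) = +(33/27).
Reduce top mod 27: now compute (6/27).
Pull out 2: since 27 ≡ 3 (mod 8), (2/27) = -1.
Reciprocity: 3 ≡ 3 and 27 ≡ 3 (mod 4), so (3/27) = −(27/3).
Reduce top mod 3: now compute (0/3).
Top reduces to 0: gcd > 1, so the symbol is 0.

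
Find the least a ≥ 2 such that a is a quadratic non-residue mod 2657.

(2/2657) = +1, so 2 is a residue.
(3/2657) = −1, so 3 is the smallest positive non-residue mod 2657.

3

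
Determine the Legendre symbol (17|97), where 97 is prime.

-1

Reciprocity: 17 ≡ 1 and 97 ≡ 1 (mod 4), so (17/97) = +(97/17).
Reduce top mod 17: now compute (12/17).
Pull out 2^2: since 17 ≡ 1 (mod 8), (2/17) = +1, so (2/17)^2 = +1.
Reciprocity: 3 ≡ 3 and 17 ≡ 1 (mod 4), so (3/17) = +(17/3).
Reduce top mod 3: now compute (2/3).
Pull out 2: since 3 ≡ 3 (mod 8), (2/3) = -1.
Reached (1/3) = 1. Collecting the sign flips along the way, the symbol is -1.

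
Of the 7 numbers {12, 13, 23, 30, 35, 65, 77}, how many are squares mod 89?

0

(12/89) = -1 → non-residue.
(13/89) = -1 → non-residue.
(23/89) = -1 → non-residue.
(30/89) = -1 → non-residue.
(35/89) = -1 → non-residue.
(65/89) = -1 → non-residue.
(77/89) = -1 → non-residue.
Total quadratic residues among the 7: 0.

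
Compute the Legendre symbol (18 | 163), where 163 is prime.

-1

Pull out 2: since 163 ≡ 3 (mod 8), (2/163) = -1.
Reciprocity: 9 ≡ 1 and 163 ≡ 3 (mod 4), so (9/163) = +(163/9).
Reduce top mod 9: now compute (1/9).
Reached (1/9) = 1. Collecting the sign flips along the way, the symbol is -1.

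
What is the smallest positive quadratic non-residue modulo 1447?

(2/1447) = +1, so 2 is a residue.
(3/1447) = −1, so 3 is the smallest positive non-residue mod 1447.

3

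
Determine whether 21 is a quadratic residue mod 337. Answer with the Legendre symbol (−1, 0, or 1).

Reciprocity: 21 ≡ 1 and 337 ≡ 1 (mod 4), so (21/337) = +(337/21).
Reduce top mod 21: now compute (1/21).
Reached (1/21) = 1. Collecting the sign flips along the way, the symbol is +1.

1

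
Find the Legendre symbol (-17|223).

-1

First reduce: -17 ≡ 206 (mod 223).
Pull out 2: since 223 ≡ 7 (mod 8), (2/223) = +1.
Reciprocity: 103 ≡ 3 and 223 ≡ 3 (mod 4), so (103/223) = −(223/103).
Reduce top mod 103: now compute (17/103).
Reciprocity: 17 ≡ 1 and 103 ≡ 3 (mod 4), so (17/103) = +(103/17).
Reduce top mod 17: now compute (1/17).
Reached (1/17) = 1. Collecting the sign flips along the way, the symbol is -1.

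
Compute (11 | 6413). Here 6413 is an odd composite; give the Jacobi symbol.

0

Reciprocity: 11 ≡ 3 and 6413 ≡ 1 (mod 4), so (11/6413) = +(6413/11).
Reduce top mod 11: now compute (0/11).
Top reduces to 0: gcd > 1, so the symbol is 0.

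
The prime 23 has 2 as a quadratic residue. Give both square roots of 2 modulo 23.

5, 18

Since 23 ≡ 3 (mod 4), a square root of 2 is 2^((23+1)/4) = 2^6 mod 23.
Repeated squaring: 2^2≡4, 2^4≡16 (mod 23).
2^6 = 2^(4+2) ≡ 18 (mod 23).
Check: 18² = 324 ≡ 2 (mod 23). The two roots are 5 and 18.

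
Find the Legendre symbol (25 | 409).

Reciprocity: 25 ≡ 1 and 409 ≡ 1 (mod 4), so (25/409) = +(409/25).
Reduce top mod 25: now compute (9/25).
Reciprocity: 9 ≡ 1 and 25 ≡ 1 (mod 4), so (9/25) = +(25/9).
Reduce top mod 9: now compute (7/9).
Reciprocity: 7 ≡ 3 and 9 ≡ 1 (mod 4), so (7/9) = +(9/7).
Reduce top mod 7: now compute (2/7).
Pull out 2: since 7 ≡ 7 (mod 8), (2/7) = +1.
Reached (1/7) = 1. Collecting the sign flips along the way, the symbol is +1.

1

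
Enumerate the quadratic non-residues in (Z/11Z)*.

2 6 7 8 10

Square k = 1,…,5 (k and 11−k give the same square):
1²=1, 2²=4, 3²=9, 4²≡5, 5²≡3 (mod 11).
The residues are {1, 3, 4, 5, 9}; the non-residues are the remaining 5 nonzero classes.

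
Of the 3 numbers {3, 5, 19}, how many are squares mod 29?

(3/29) = -1 → non-residue.
(5/29) = +1 → QR.
(19/29) = -1 → non-residue.
Total quadratic residues among the 3: 1.

1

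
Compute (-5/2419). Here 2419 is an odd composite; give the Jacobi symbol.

-1

First reduce: -5 ≡ 2414 (mod 2419).
Pull out 2: since 2419 ≡ 3 (mod 8), (2/2419) = -1.
Reciprocity: 1207 ≡ 3 and 2419 ≡ 3 (mod 4), so (1207/2419) = −(2419/1207).
Reduce top mod 1207: now compute (5/1207).
Reciprocity: 5 ≡ 1 and 1207 ≡ 3 (mod 4), so (5/1207) = +(1207/5).
Reduce top mod 5: now compute (2/5).
Pull out 2: since 5 ≡ 5 (mod 8), (2/5) = -1.
Reached (1/5) = 1. Collecting the sign flips along the way, the symbol is -1.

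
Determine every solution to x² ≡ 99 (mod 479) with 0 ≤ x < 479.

174, 305

Since 479 ≡ 3 (mod 4), a square root of 99 is 99^((479+1)/4) = 99^120 mod 479.
Repeated squaring: 99^2≡221, 99^4≡462, 99^8≡289, 99^16≡175, 99^32≡448, 99^64≡3 (mod 479).
99^120 = 99^(64+32+16+8) ≡ 305 (mod 479).
Check: 305² = 93025 ≡ 99 (mod 479). The two roots are 174 and 305.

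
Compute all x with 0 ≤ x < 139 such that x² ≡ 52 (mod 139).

Since 139 ≡ 3 (mod 4), a square root of 52 is 52^((139+1)/4) = 52^35 mod 139.
Repeated squaring: 52^2≡63, 52^4≡77, 52^8≡91, 52^16≡80, 52^32≡6 (mod 139).
52^35 = 52^(32+2+1) ≡ 57 (mod 139).
Check: 57² = 3249 ≡ 52 (mod 139). The two roots are 57 and 82.

57, 82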